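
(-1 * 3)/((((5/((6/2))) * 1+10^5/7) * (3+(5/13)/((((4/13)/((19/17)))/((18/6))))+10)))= -612/50105845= -0.00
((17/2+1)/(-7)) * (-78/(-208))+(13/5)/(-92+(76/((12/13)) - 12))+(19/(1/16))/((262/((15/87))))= -4562039/10637200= -0.43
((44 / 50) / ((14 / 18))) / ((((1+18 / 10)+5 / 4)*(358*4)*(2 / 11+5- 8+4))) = 121 / 733005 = 0.00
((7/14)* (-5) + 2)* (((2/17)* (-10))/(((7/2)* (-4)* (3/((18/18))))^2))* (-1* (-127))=635/14994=0.04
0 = 0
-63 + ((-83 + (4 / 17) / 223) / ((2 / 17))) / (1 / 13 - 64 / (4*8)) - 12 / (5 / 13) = 3040107 / 11150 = 272.66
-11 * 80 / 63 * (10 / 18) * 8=-35200 / 567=-62.08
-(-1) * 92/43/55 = 92/2365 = 0.04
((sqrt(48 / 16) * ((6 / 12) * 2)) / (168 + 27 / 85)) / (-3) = -85 * sqrt(3) / 42921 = -0.00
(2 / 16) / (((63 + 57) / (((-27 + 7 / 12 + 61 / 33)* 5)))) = -1081 / 8448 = -0.13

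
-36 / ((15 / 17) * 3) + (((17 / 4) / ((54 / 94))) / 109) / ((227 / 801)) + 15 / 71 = -1385997343 / 105405180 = -13.15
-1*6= -6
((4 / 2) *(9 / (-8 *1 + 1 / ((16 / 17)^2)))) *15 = -69120 / 1759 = -39.30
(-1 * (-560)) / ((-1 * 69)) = -560 / 69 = -8.12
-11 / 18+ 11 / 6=11 / 9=1.22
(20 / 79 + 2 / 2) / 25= 99 / 1975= 0.05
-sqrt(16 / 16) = -1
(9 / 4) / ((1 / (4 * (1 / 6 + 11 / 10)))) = 57 / 5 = 11.40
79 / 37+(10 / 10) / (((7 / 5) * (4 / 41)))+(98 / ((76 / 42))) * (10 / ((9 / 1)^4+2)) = 1232316949 / 129186092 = 9.54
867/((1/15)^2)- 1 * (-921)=195996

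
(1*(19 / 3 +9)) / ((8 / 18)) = 69 / 2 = 34.50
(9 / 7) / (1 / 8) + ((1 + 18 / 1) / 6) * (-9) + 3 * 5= -3.21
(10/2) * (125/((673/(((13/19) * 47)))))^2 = 29165703125/163507369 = 178.38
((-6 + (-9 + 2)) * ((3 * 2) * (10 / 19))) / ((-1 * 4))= 195 / 19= 10.26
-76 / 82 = -38 / 41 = -0.93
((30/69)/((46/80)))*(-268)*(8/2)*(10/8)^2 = -1266.54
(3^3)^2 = 729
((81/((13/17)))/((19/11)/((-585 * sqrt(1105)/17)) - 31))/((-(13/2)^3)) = 52296910875/4203269254418 - 12950685 * sqrt(1105)/710352503996642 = 0.01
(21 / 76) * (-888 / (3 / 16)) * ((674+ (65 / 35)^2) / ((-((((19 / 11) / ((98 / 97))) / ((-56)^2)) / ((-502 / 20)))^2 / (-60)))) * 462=-3361846568014503343335407616 / 64536331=-52092310113112927714.09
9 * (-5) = -45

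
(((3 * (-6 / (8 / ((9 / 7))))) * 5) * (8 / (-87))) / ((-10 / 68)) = -1836 / 203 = -9.04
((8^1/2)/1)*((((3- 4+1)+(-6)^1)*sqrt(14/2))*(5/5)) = -24*sqrt(7) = -63.50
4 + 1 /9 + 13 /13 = 46 /9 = 5.11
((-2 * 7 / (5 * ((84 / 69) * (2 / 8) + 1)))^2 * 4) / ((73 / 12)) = 414736 / 136875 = 3.03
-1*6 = -6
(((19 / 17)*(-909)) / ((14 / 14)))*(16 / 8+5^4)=-10828917 / 17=-636995.12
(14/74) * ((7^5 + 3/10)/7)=168073/370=454.25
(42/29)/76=21/1102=0.02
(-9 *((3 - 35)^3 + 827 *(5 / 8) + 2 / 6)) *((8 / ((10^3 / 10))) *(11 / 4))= 25542627 / 400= 63856.57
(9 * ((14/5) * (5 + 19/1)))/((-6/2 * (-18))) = 56/5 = 11.20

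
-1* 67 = -67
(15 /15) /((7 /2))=2 /7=0.29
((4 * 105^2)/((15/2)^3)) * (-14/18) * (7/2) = -38416/135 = -284.56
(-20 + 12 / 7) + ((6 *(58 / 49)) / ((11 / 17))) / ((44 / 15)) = -86231 / 5929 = -14.54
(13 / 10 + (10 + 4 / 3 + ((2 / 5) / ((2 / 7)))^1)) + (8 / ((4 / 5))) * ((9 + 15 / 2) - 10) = 2371 / 30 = 79.03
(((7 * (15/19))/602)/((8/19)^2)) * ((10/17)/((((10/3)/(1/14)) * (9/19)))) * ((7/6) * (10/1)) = 9025/561408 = 0.02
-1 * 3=-3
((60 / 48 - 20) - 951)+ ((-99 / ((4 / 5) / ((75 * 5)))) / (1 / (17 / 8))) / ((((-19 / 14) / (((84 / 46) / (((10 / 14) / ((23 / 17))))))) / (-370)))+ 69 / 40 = -70673741949 / 760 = -92991765.72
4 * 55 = 220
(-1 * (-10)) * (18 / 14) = 90 / 7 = 12.86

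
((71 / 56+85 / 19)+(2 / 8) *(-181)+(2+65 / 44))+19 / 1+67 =584835 / 11704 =49.97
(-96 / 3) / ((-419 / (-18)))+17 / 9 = 1939 / 3771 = 0.51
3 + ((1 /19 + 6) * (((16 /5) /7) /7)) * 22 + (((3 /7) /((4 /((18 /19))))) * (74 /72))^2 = 1893335 /161728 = 11.71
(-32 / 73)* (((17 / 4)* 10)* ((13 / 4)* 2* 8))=-70720 / 73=-968.77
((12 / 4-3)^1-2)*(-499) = 998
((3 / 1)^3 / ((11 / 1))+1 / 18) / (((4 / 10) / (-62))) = -77035 / 198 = -389.07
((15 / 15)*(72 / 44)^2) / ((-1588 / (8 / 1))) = -648 / 48037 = -0.01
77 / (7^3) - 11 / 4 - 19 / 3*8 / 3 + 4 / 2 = -30719 / 1764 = -17.41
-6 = -6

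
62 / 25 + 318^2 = 2528162 / 25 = 101126.48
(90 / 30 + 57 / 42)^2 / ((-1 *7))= -3721 / 1372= -2.71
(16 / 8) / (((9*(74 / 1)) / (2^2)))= 4 / 333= 0.01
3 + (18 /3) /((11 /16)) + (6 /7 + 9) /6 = 2059 /154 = 13.37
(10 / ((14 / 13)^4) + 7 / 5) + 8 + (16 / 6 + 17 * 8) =44803043 / 288120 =155.50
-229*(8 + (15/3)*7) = -9847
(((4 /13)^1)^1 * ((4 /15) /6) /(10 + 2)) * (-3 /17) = -2 /9945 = -0.00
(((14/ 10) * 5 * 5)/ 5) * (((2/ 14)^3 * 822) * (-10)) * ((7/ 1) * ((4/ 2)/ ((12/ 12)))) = -16440/ 7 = -2348.57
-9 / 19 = -0.47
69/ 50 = 1.38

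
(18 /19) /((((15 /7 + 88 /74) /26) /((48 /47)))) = 5818176 /770659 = 7.55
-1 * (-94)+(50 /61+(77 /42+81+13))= 69779 /366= 190.65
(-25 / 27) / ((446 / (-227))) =5675 / 12042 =0.47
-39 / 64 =-0.61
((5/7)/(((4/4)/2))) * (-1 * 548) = -5480/7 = -782.86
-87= -87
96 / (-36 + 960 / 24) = 24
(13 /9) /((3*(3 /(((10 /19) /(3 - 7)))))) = -65 /3078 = -0.02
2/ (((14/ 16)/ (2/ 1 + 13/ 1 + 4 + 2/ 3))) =944/ 21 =44.95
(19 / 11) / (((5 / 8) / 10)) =304 / 11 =27.64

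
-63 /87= -21 /29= -0.72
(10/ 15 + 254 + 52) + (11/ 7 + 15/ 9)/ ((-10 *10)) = 53661/ 175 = 306.63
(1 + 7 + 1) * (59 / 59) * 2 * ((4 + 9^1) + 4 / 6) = 246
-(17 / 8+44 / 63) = -1423 / 504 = -2.82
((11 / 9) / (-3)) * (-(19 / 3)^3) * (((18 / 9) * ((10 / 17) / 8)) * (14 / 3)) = 2640715 / 37179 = 71.03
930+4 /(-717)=666806 /717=929.99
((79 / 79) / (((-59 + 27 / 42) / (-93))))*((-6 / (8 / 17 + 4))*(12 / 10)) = -199206 / 77615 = -2.57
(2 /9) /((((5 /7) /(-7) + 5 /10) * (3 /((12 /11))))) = 784 /3861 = 0.20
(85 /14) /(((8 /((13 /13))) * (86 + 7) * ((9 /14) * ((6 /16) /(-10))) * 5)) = -170 /2511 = -0.07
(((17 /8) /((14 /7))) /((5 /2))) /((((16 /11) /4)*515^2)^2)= 2057 /45020352400000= 0.00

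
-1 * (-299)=299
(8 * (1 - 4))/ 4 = -6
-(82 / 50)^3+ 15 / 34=-2108939 / 531250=-3.97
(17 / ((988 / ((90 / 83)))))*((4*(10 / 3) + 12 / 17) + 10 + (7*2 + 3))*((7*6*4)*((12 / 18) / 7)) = 19320 / 1577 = 12.25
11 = 11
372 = 372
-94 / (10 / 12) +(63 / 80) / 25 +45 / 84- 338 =-6303259 / 14000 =-450.23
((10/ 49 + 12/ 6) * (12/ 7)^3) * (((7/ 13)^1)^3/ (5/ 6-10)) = -1119744/ 5920915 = -0.19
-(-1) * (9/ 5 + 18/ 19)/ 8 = 261/ 760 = 0.34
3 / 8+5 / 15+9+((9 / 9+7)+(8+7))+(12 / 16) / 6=197 / 6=32.83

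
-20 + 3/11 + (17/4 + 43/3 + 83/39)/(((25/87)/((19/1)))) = 1349.72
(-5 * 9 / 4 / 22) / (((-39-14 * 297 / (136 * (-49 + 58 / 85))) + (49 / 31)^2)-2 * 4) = 0.01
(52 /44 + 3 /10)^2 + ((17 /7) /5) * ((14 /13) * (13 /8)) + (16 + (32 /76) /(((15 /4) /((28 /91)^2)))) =1110601211 /58279650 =19.06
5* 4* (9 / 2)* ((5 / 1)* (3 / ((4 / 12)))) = 4050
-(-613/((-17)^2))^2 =-375769/83521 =-4.50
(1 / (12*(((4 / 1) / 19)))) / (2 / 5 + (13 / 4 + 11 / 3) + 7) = 0.03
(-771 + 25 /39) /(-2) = 15022 /39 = 385.18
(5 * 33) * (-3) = -495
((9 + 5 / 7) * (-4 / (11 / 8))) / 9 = -2176 / 693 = -3.14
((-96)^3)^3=-692533995824480256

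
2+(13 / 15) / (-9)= 257 / 135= 1.90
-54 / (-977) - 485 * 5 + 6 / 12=-4737365 / 1954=-2424.44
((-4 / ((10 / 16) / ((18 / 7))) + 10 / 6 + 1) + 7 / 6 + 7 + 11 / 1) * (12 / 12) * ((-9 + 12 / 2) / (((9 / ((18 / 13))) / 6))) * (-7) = 6774 / 65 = 104.22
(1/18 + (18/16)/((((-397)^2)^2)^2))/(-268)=-2468221013617387712725/11906698169690278325794656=-0.00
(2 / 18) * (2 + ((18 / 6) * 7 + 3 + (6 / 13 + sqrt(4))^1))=370 / 117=3.16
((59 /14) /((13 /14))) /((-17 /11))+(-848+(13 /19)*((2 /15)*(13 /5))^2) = -20096649727 /23619375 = -850.85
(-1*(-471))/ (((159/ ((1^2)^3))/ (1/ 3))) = 157/ 159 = 0.99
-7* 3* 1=-21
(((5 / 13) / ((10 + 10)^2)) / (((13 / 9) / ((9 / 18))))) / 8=9 / 216320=0.00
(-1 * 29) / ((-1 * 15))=29 / 15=1.93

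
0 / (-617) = 0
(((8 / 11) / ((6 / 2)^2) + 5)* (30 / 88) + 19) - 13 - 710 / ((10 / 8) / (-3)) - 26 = 2447683 / 1452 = 1685.73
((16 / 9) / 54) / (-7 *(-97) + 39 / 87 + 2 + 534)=29 / 1070658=0.00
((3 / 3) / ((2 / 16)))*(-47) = -376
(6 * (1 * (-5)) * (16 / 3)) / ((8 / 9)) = -180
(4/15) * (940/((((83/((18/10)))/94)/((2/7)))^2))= 717624576/8439025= 85.04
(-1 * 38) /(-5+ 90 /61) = 2318 /215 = 10.78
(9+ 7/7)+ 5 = 15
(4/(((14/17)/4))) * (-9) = -1224/7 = -174.86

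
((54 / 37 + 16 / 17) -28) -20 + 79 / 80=-2244869 / 50320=-44.61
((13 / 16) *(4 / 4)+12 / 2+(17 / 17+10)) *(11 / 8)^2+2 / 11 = 33.86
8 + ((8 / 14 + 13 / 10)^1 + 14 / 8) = 1627 / 140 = 11.62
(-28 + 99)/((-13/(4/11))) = -284/143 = -1.99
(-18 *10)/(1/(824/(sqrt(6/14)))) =-49440 *sqrt(21) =-226562.54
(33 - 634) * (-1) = 601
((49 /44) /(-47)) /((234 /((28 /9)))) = -343 /1088802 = -0.00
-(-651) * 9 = 5859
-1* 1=-1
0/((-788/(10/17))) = 0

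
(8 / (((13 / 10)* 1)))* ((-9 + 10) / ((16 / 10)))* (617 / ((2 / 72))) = 1110600 / 13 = 85430.77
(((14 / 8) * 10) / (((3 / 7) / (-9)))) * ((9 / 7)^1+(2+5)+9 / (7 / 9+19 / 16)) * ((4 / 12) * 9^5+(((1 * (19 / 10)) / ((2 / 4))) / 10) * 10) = -26341233702 / 283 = -93078564.32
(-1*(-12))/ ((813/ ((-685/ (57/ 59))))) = -10.47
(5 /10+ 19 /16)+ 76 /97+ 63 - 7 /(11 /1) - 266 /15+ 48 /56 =85968401 /1792560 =47.96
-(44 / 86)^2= -484 / 1849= -0.26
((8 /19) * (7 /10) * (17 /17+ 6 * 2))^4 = 17555190016 /81450625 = 215.53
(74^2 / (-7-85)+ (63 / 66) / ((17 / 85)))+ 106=25933 / 506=51.25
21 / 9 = 7 / 3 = 2.33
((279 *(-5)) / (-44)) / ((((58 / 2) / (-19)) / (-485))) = 12854925 / 1276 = 10074.39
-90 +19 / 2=-80.50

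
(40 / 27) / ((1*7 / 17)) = 680 / 189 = 3.60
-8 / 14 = -4 / 7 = -0.57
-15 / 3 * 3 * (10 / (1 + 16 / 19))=-570 / 7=-81.43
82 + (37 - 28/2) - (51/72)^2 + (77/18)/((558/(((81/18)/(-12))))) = 5597609/53568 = 104.50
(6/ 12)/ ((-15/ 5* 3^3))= -1/ 162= -0.01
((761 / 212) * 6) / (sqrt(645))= 761 * sqrt(645) / 22790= 0.85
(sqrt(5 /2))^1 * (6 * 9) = 27 * sqrt(10) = 85.38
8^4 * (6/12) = 2048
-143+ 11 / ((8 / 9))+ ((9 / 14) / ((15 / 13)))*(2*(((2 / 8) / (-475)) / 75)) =-434328151 / 3325000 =-130.63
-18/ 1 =-18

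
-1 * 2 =-2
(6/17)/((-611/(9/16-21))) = 981/83096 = 0.01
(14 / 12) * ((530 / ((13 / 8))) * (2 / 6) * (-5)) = -74200 / 117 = -634.19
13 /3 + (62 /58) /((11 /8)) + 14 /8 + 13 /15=7.73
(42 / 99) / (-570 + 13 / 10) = -140 / 187671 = -0.00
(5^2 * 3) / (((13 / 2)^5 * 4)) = 600 / 371293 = 0.00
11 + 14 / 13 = 157 / 13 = 12.08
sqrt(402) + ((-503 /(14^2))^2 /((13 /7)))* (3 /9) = 21.23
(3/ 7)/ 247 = 3/ 1729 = 0.00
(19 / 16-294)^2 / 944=21949225 / 241664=90.83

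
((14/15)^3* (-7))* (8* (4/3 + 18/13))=-16288384/131625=-123.75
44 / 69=0.64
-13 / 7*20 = -37.14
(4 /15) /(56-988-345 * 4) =-1 /8670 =-0.00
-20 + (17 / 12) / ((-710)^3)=-20.00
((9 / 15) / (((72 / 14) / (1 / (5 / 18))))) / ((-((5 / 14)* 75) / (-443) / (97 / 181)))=2105579 / 565625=3.72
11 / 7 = 1.57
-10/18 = -0.56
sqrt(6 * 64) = 8 * sqrt(6) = 19.60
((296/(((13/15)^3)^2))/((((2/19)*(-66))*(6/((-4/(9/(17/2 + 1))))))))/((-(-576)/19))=3965359375/1699036768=2.33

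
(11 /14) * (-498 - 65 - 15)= -3179 /7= -454.14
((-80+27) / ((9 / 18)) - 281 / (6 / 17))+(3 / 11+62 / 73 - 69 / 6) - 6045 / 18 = -1248.38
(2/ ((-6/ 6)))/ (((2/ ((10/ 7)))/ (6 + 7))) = -130/ 7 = -18.57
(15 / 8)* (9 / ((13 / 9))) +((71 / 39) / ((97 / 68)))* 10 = 739805 / 30264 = 24.45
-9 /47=-0.19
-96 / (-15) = 32 / 5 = 6.40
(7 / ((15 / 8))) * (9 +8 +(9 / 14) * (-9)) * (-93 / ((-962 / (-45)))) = -87606 / 481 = -182.13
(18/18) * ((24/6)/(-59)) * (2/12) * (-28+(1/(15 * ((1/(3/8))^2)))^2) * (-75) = -2867191/120832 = -23.73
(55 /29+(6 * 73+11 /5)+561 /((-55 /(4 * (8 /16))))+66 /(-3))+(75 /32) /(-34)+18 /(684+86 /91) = 392986903037 /983318080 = 399.65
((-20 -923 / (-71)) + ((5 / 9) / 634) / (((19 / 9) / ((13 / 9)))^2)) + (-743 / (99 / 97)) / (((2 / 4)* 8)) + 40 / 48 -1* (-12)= -7983220967 / 45317052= -176.16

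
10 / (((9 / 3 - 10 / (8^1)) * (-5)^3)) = -8 / 175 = -0.05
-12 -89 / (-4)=41 / 4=10.25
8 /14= 4 /7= 0.57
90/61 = 1.48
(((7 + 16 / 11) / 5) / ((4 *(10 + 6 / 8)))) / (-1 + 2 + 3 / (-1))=-93 / 4730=-0.02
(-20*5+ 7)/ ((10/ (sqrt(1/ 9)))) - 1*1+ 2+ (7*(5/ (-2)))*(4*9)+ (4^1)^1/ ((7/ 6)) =-44007/ 70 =-628.67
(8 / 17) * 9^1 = 72 / 17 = 4.24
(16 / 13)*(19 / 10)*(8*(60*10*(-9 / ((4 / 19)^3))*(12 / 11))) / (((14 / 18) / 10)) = -152006414400 / 1001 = -151854559.84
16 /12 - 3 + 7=16 /3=5.33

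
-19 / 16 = -1.19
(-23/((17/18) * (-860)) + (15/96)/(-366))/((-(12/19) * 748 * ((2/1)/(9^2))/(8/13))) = -204159807/138752922880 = -0.00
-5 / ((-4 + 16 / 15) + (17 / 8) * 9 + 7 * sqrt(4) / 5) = -600 / 2279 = -0.26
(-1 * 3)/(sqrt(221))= -3 * sqrt(221)/221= -0.20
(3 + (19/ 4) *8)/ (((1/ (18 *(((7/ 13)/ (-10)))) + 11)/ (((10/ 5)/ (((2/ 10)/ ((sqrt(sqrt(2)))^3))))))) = 69.17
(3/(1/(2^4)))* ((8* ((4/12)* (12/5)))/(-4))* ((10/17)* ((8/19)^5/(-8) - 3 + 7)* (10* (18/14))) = -684308736000/294655781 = -2322.40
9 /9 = 1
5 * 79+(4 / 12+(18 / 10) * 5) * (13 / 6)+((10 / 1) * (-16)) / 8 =3557 / 9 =395.22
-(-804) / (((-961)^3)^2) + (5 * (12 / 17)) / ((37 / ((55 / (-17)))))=-2599287186502205614128 / 8422478147050962594373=-0.31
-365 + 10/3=-1085/3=-361.67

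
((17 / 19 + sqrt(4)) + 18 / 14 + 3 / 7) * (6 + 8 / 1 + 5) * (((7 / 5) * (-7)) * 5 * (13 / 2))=-55783 / 2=-27891.50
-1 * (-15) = 15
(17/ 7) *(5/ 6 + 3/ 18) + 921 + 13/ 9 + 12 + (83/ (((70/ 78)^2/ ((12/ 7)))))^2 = 21274734109129/ 661775625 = 32147.96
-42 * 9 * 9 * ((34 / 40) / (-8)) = 28917 / 80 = 361.46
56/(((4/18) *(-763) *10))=-18/545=-0.03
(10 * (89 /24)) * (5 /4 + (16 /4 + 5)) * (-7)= -127715 /48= -2660.73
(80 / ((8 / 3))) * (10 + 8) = 540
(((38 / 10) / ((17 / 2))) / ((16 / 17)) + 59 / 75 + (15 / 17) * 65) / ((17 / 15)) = 597869 / 11560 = 51.72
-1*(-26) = 26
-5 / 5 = -1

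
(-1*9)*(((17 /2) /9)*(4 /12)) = -17 /6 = -2.83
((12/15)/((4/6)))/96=1/80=0.01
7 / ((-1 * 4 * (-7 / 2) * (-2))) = -1 / 4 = -0.25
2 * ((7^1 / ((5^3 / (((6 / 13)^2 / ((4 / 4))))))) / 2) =252 / 21125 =0.01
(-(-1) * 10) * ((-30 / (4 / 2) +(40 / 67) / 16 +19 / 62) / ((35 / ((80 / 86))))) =-2435280 / 625177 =-3.90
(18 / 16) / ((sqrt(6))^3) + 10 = sqrt(6) / 32 + 10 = 10.08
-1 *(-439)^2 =-192721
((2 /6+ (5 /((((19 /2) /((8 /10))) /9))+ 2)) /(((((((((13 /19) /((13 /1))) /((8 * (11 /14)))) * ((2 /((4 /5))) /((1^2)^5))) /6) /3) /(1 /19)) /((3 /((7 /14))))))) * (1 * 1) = 1105632 /665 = 1662.60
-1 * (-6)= 6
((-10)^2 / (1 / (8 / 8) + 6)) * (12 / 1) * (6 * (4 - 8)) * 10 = -288000 / 7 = -41142.86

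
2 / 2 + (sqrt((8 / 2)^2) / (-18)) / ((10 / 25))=4 / 9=0.44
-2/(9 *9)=-2/81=-0.02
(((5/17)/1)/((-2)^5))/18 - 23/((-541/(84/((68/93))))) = 25870639/5297472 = 4.88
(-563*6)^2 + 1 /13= 148341493 /13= 11410884.08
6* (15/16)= 45/8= 5.62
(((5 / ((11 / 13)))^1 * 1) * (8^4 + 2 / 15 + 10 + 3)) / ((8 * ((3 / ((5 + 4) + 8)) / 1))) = 13621777 / 792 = 17199.21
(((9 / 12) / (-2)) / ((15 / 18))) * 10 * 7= -63 / 2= -31.50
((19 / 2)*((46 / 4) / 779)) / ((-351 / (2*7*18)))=-161 / 1599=-0.10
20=20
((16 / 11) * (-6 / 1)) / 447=-32 / 1639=-0.02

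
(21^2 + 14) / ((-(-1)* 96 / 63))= 9555 / 32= 298.59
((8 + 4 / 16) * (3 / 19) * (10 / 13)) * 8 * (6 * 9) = 432.87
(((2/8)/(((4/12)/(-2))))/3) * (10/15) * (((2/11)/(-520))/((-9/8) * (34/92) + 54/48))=92/559845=0.00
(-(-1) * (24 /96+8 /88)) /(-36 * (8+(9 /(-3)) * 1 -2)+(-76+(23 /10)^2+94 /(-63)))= -23625 /12488003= -0.00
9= 9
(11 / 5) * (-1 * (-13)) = 143 / 5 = 28.60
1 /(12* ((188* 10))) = 1 /22560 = 0.00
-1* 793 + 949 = 156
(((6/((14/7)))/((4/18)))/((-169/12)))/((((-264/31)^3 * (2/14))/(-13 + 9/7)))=-3664293/28792192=-0.13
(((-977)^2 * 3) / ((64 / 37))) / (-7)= -105952719 / 448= -236501.60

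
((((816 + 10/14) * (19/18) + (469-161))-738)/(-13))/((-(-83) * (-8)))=54443/1087632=0.05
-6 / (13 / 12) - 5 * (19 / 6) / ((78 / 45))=-763 / 52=-14.67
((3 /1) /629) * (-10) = -30 /629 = -0.05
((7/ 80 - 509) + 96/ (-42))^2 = 261323.61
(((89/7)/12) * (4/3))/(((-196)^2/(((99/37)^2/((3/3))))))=96921/368140528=0.00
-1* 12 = -12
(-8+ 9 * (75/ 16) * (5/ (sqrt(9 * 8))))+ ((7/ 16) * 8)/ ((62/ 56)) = -150/ 31+ 1125 * sqrt(2)/ 64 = 20.02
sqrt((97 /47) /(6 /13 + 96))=sqrt(74320818) /58938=0.15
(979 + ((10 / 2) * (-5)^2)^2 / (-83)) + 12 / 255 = 5579052 / 7055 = 790.79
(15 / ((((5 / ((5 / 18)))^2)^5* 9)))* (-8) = -5 / 1338925209984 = -0.00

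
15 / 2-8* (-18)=303 / 2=151.50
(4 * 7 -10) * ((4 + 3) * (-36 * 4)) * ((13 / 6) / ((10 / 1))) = -19656 / 5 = -3931.20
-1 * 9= -9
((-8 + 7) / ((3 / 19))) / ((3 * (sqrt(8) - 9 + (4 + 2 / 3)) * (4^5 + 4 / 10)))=95 * sqrt(2) / 248417 + 95 / 114654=0.00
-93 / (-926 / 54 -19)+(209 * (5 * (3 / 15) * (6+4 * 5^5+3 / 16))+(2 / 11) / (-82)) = 575265080793 / 220088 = 2613795.76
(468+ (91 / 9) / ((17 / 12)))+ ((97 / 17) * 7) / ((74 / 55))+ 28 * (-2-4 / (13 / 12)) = 16947911 / 49062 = 345.44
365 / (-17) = -365 / 17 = -21.47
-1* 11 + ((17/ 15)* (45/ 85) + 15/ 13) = -9.25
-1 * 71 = -71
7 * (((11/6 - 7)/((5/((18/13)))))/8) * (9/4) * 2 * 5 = -5859/208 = -28.17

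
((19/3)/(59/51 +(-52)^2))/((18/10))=1615/1241667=0.00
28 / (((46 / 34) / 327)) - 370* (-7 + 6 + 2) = 147142 / 23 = 6397.48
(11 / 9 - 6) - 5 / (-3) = -28 / 9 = -3.11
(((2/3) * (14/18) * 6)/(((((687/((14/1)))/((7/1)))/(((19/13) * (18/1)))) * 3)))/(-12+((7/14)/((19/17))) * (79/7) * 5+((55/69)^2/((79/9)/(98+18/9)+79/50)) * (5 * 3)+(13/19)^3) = 418445889001952/2072916851964543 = 0.20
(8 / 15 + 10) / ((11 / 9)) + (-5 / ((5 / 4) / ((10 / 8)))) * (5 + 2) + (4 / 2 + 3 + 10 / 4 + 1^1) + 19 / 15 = -5483 / 330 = -16.62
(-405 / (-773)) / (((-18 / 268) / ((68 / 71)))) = -410040 / 54883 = -7.47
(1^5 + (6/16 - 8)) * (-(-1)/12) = -53/96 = -0.55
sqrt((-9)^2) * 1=9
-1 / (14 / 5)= -5 / 14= -0.36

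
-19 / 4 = -4.75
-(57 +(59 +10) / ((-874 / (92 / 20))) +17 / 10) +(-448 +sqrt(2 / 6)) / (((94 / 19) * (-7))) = -202714 / 4465 - 19 * sqrt(3) / 1974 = -45.42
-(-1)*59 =59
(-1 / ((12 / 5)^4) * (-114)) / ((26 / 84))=83125 / 7488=11.10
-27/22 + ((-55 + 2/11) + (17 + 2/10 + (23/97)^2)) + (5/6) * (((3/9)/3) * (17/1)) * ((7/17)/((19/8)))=-20450238971/530949870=-38.52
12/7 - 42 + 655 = 4303/7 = 614.71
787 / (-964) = -787 / 964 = -0.82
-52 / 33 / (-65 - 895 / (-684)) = 11856 / 479215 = 0.02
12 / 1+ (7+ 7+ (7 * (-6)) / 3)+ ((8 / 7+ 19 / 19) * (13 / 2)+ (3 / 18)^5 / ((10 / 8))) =1764187 / 68040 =25.93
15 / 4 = 3.75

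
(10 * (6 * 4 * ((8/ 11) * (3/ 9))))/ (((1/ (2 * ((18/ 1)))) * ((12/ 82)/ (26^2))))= 106429440/ 11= 9675403.64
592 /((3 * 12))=148 /9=16.44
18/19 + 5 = 113/19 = 5.95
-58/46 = -29/23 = -1.26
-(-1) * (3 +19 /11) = 52 /11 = 4.73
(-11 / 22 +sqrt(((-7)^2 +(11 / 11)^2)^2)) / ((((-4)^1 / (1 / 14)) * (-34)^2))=-99 / 129472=-0.00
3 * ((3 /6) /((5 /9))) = 27 /10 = 2.70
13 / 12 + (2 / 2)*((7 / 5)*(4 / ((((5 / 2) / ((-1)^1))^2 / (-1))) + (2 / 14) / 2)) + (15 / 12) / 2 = 2737 / 3000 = 0.91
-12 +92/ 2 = 34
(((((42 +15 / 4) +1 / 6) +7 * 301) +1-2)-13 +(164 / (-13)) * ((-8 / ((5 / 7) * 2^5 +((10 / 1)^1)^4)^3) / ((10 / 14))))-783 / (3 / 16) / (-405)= 13569288425603561969 / 6313564604880000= 2149.23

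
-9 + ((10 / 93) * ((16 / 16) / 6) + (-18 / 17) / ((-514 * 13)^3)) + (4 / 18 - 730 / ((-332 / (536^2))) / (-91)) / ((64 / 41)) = -1628191228102243944721 / 365397988993264864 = -4455.94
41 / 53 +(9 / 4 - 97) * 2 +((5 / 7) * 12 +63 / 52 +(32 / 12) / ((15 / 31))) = -150563549 / 868140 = -173.43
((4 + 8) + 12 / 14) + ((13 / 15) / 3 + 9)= 6976 / 315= 22.15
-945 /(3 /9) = -2835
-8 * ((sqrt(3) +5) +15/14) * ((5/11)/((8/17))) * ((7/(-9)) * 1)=595 * sqrt(3)/99 +7225/198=46.90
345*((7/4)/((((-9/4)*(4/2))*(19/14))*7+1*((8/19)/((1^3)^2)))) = -45885/3217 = -14.26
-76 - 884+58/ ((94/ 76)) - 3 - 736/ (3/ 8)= -405907/ 141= -2878.77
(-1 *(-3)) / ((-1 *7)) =-3 / 7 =-0.43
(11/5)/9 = 11/45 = 0.24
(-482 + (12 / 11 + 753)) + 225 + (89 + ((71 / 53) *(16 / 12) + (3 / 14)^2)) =201542353 / 342804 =587.92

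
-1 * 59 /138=-59 /138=-0.43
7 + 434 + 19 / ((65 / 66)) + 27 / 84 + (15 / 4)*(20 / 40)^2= 3360093 / 7280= 461.55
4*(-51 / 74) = -102 / 37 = -2.76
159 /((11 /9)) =1431 /11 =130.09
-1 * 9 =-9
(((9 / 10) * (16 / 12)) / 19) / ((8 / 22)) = 33 / 190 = 0.17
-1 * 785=-785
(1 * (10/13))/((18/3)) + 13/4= 527/156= 3.38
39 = 39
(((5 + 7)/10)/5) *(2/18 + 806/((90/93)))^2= 2810100512/16875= 166524.47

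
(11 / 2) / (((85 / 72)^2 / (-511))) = -2016.56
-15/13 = -1.15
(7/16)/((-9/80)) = -35/9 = -3.89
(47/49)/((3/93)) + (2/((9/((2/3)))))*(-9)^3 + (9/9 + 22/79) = -298016/3871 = -76.99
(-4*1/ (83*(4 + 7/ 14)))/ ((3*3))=-8/ 6723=-0.00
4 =4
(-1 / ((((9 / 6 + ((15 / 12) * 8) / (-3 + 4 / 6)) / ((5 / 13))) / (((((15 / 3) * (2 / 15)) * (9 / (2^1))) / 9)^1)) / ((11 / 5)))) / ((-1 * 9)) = -154 / 13689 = -0.01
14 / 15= 0.93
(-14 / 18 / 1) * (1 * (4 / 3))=-28 / 27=-1.04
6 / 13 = 0.46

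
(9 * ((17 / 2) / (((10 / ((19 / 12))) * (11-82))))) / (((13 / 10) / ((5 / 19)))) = -255 / 7384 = -0.03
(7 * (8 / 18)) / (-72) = -7 / 162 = -0.04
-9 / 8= -1.12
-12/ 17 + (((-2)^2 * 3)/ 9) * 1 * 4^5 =1364.63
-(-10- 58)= 68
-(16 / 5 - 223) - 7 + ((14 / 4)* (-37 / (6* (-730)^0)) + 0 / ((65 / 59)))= 11473 / 60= 191.22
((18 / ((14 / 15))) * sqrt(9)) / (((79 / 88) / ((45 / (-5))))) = -320760 / 553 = -580.04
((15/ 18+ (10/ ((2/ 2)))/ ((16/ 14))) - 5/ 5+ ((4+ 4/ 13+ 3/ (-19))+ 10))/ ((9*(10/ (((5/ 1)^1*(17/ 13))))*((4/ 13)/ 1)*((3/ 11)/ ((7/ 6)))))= 88201729/ 3841344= 22.96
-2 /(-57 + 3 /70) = 140 /3987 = 0.04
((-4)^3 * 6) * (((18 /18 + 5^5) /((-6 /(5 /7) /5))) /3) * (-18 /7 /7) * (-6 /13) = 180057600 /4459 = 40380.71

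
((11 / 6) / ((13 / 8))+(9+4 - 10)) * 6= 322 / 13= 24.77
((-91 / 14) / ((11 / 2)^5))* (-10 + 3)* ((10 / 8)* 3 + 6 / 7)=6708 / 161051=0.04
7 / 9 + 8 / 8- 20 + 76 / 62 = -4742 / 279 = -17.00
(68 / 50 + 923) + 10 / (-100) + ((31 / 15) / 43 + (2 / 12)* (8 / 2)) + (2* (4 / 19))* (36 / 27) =37808151 / 40850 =925.54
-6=-6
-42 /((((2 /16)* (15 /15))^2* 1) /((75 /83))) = -201600 /83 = -2428.92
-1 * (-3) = 3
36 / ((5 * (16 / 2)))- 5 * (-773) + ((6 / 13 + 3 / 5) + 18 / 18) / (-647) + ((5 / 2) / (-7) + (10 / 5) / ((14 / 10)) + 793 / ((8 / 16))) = 1605272056 / 294385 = 5452.97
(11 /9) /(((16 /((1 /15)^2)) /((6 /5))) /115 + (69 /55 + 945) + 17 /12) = 55660 /44344947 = 0.00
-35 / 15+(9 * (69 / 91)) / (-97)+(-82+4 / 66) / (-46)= -4169852 / 6699693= -0.62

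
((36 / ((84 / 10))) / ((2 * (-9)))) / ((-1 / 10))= 50 / 21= 2.38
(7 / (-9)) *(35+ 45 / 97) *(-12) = 96320 / 291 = 331.00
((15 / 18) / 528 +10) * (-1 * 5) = -158425 / 3168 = -50.01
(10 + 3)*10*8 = 1040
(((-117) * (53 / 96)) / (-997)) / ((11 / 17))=35139 / 350944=0.10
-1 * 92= -92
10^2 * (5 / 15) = 100 / 3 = 33.33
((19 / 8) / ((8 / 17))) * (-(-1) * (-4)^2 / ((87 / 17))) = 5491 / 348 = 15.78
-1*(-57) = 57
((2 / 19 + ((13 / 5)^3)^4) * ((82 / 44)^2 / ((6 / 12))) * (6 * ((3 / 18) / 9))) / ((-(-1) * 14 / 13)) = 460644699993339277 / 6735351562500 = 68392.08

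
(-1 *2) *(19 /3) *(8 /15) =-304 /45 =-6.76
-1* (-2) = 2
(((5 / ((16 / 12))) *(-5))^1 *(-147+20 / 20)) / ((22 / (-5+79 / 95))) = -9855 / 19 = -518.68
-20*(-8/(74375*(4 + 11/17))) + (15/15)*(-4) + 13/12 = -2418991/829500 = -2.92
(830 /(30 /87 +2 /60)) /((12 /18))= 1083150 /329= 3292.25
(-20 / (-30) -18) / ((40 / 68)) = -442 / 15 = -29.47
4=4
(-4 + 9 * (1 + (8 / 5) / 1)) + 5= 122 / 5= 24.40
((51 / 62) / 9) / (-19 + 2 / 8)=-34 / 6975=-0.00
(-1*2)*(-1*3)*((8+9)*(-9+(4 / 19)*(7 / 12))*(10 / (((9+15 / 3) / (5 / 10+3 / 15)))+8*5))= -696762 / 19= -36671.68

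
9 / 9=1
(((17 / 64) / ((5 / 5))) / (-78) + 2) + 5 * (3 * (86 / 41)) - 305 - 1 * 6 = -56804665 / 204672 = -277.54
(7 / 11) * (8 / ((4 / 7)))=98 / 11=8.91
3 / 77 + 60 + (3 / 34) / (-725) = 113956719 / 1898050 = 60.04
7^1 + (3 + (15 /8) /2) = 175 /16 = 10.94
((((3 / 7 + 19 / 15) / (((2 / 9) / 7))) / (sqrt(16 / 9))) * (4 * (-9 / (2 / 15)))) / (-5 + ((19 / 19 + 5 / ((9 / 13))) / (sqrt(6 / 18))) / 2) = -2400597 * sqrt(3) / 1388 - 2919645 / 1388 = -5099.14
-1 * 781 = -781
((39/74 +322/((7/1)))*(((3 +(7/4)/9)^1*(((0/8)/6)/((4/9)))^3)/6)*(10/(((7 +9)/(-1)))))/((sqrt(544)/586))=0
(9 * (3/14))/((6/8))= 2.57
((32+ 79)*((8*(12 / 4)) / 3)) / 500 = 222 / 125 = 1.78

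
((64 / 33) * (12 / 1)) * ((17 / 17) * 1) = 256 / 11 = 23.27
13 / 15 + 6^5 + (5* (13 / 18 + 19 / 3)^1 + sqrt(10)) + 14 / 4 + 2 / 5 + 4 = sqrt(10) + 351902 / 45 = 7823.21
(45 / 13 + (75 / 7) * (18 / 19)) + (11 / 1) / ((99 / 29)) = 261956 / 15561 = 16.83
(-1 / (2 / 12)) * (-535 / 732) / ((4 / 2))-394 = -95601 / 244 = -391.81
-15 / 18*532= -1330 / 3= -443.33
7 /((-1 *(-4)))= 1.75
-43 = -43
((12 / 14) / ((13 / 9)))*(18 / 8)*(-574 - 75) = -157707 / 182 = -866.52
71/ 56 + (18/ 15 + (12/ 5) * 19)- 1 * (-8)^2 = -15.93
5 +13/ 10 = 63/ 10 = 6.30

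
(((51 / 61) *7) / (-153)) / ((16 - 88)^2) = -0.00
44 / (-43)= -44 / 43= -1.02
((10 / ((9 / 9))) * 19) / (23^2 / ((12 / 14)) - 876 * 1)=-1140 / 1553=-0.73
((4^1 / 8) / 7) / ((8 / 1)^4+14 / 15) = 15 / 860356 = 0.00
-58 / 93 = -0.62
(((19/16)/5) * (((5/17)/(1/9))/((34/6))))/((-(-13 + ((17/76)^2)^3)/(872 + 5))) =1806164386797312/241322218634197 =7.48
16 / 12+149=451 / 3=150.33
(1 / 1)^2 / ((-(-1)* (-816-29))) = -1 / 845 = -0.00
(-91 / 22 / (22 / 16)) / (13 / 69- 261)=6279 / 544379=0.01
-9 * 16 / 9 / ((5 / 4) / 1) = -64 / 5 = -12.80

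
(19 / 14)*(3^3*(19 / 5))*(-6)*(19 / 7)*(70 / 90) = -61731 / 35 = -1763.74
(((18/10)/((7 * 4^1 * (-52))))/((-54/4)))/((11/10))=1/12012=0.00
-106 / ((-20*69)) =53 / 690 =0.08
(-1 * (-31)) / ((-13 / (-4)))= 124 / 13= 9.54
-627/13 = -48.23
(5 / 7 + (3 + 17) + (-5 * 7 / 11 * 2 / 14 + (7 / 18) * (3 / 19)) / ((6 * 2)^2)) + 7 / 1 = 27.71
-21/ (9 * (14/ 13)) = -13/ 6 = -2.17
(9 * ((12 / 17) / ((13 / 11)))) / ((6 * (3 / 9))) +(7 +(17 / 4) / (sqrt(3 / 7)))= 17 * sqrt(21) / 12 +2141 / 221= 16.18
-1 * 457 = -457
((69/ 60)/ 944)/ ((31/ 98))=1127/ 292640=0.00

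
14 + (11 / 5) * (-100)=-206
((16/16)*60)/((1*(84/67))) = 335/7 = 47.86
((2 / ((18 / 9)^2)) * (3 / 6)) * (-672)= -168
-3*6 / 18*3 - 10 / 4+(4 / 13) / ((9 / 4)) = -1255 / 234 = -5.36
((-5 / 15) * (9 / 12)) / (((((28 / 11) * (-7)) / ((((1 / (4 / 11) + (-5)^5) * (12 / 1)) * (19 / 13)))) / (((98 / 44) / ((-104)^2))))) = -711873 / 4499456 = -0.16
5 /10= 1 /2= 0.50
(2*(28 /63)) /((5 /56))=448 /45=9.96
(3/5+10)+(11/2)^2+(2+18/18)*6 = 1177/20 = 58.85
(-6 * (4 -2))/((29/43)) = -516/29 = -17.79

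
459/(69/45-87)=-6885/1282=-5.37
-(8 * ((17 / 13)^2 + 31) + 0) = -44224 / 169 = -261.68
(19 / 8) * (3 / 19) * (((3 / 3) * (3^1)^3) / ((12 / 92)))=621 / 8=77.62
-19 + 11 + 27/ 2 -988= -1965/ 2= -982.50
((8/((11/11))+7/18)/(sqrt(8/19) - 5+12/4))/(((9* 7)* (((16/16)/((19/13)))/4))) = -0.58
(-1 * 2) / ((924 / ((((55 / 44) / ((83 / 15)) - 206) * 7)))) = 68317 / 21912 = 3.12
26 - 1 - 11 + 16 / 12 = 46 / 3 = 15.33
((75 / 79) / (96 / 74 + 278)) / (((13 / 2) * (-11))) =-2775 / 58371599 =-0.00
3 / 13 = 0.23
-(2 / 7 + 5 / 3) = -41 / 21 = -1.95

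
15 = 15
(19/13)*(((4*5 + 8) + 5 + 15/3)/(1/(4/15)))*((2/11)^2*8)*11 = 92416/2145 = 43.08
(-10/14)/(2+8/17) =-85/294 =-0.29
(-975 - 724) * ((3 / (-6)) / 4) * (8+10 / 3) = 28883 / 12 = 2406.92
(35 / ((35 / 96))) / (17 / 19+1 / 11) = 10032 / 103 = 97.40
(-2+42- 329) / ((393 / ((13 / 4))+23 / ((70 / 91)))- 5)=-37570 / 18957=-1.98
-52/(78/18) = -12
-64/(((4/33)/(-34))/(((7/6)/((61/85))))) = 1780240/61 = 29184.26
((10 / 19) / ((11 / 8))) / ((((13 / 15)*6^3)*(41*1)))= 50 / 1002573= 0.00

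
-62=-62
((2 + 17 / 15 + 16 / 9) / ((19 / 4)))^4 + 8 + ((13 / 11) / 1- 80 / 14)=4.61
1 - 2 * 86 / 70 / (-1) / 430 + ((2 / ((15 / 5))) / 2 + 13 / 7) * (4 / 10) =988 / 525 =1.88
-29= -29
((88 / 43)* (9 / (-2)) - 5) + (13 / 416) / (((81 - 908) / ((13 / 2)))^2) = -53488711965 / 3764345216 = -14.21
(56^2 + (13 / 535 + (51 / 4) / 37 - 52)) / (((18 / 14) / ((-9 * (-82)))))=70091234423 / 39590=1770427.74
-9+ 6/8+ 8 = -1/4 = -0.25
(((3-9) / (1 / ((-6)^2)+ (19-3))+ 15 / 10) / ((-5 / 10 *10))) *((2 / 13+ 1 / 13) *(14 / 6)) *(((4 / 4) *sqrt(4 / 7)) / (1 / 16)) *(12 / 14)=-124704 *sqrt(7) / 262535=-1.26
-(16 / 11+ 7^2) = -555 / 11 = -50.45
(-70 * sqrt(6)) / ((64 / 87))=-3045 * sqrt(6) / 32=-233.08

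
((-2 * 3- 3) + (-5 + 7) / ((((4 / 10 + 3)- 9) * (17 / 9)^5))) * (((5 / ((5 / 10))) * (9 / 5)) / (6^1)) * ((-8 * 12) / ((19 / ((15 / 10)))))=2037189528 / 9938999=204.97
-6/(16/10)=-15/4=-3.75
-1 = -1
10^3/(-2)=-500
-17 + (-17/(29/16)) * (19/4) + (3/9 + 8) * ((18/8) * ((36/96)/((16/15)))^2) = -112577385/1900544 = -59.23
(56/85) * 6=3.95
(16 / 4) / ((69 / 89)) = 356 / 69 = 5.16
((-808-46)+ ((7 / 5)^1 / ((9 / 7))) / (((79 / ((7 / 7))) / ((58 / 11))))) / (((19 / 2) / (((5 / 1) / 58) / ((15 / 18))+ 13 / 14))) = -1998799276 / 21546855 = -92.77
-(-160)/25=32/5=6.40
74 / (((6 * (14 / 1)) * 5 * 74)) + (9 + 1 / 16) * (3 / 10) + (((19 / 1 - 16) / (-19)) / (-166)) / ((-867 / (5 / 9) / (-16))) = 2.72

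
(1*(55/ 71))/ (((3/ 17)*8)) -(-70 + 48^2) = -3805801/ 1704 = -2233.45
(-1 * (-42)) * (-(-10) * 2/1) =840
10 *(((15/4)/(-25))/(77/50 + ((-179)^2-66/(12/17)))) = -0.00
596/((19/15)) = 8940/19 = 470.53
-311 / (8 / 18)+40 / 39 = -109001 / 156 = -698.72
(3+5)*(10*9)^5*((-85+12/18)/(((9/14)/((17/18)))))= -5852800800000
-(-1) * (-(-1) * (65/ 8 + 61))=553/ 8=69.12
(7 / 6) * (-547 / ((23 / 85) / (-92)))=650930 / 3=216976.67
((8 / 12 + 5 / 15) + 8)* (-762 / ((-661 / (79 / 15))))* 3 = 541782 / 3305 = 163.93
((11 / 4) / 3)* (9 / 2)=33 / 8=4.12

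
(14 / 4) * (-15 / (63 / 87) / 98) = -145 / 196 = -0.74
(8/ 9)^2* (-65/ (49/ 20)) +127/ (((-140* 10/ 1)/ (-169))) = -4470479/ 793800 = -5.63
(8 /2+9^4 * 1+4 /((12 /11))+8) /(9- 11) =-9865 /3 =-3288.33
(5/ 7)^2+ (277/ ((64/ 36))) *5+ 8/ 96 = 1833751/ 2352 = 779.66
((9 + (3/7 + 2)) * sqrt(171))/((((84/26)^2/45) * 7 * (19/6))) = 29.07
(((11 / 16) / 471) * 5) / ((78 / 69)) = 1265 / 195936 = 0.01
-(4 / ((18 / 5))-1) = -1 / 9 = -0.11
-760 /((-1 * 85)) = 152 /17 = 8.94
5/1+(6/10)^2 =134/25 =5.36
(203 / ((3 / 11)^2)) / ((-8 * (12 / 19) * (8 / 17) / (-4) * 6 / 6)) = 7933849 / 1728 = 4591.35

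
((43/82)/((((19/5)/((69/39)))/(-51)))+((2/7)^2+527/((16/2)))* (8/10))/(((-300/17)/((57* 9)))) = -3060700893/2611700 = -1171.92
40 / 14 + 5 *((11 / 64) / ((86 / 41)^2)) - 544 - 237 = -2577657583 / 3313408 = -777.95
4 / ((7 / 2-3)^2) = 16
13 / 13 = 1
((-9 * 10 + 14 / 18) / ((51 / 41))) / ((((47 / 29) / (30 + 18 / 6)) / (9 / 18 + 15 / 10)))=-21004874 / 7191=-2920.99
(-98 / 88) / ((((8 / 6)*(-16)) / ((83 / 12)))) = 4067 / 11264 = 0.36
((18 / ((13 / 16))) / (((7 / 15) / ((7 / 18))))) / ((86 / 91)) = 840 / 43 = 19.53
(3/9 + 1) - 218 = -650/3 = -216.67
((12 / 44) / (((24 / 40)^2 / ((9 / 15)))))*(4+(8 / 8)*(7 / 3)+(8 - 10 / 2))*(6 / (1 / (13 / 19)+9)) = 455 / 187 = 2.43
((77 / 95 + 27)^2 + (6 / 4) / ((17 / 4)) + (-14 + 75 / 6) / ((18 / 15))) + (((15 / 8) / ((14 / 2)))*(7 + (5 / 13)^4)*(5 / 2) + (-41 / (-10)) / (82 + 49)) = 12492983705959839 / 16073071186900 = 777.26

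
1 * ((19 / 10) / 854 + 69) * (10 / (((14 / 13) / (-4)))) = -2562.94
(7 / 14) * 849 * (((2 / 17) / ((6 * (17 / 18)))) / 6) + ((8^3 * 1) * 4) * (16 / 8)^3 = 9470801 / 578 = 16385.47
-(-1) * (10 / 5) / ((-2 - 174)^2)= 1 / 15488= 0.00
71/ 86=0.83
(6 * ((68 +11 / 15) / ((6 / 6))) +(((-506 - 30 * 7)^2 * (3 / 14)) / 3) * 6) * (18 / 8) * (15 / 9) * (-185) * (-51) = 109034737785 / 14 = 7788195556.07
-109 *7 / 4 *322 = -122843 / 2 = -61421.50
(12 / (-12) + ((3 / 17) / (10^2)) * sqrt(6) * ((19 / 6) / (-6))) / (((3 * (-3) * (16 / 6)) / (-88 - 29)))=-39 / 8 - 247 * sqrt(6) / 54400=-4.89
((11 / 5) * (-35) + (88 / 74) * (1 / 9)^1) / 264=-2327 / 7992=-0.29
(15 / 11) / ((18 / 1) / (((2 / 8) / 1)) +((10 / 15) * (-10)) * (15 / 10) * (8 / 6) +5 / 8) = 0.02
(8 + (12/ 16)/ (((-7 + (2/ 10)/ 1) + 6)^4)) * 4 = 10067/ 256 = 39.32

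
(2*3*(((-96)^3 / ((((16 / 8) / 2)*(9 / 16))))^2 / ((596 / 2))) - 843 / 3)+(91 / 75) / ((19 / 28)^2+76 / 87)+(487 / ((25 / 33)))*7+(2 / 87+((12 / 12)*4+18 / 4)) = 49810094748.37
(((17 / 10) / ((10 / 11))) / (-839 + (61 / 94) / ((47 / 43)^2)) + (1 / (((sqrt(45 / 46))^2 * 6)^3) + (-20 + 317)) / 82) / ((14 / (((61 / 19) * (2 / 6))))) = 81640937627705761 / 295052103657391500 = 0.28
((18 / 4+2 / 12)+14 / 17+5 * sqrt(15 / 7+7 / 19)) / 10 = 28 / 51+sqrt(44422) / 266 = 1.34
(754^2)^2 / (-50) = -161605221128 / 25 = -6464208845.12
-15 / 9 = -5 / 3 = -1.67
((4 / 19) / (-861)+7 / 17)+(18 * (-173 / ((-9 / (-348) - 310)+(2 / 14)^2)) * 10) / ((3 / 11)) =20076692093125 / 54439496559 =368.79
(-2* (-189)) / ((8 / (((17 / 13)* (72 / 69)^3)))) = 11104128 / 158171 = 70.20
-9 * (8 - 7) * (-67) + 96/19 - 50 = 558.05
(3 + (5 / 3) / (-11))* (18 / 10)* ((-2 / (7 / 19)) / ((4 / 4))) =-10716 / 385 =-27.83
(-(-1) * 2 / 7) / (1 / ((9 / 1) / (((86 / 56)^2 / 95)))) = 191520 / 1849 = 103.58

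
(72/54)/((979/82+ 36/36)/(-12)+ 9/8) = 656/23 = 28.52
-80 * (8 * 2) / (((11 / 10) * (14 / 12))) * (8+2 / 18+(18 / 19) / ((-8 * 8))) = -5063200 / 627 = -8075.28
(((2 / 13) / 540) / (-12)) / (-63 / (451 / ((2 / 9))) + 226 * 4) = -451 / 17171902800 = -0.00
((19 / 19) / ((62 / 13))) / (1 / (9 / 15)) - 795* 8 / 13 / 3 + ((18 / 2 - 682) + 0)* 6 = -16929833 / 4030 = -4200.95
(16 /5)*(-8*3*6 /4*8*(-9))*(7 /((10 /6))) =870912 /25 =34836.48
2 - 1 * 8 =-6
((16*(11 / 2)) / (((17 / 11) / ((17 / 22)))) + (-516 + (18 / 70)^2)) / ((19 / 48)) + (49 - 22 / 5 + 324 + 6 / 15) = -19161237 / 23275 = -823.25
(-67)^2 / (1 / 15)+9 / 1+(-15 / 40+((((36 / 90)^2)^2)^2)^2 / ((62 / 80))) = 509680755619428679 / 7568359375000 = 67343.63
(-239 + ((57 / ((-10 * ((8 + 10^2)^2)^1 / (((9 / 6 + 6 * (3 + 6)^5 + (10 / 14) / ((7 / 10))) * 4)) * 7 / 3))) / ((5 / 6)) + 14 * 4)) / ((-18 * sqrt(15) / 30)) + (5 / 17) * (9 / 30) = 3 / 34 + 998652721 * sqrt(15) / 16669800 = 232.11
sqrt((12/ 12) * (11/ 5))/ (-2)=-sqrt(55)/ 10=-0.74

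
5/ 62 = 0.08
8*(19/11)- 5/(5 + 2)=1009/77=13.10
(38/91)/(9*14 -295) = -38/15379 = -0.00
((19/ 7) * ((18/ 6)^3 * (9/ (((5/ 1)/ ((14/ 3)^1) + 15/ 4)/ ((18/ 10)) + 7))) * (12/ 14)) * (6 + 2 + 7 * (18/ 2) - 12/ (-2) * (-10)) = 642.53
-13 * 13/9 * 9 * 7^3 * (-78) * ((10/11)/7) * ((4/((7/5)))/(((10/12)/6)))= 132874560/11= 12079505.45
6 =6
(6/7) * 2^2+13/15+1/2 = 1007/210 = 4.80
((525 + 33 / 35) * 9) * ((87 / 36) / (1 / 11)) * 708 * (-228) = -710929698336 / 35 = -20312277095.31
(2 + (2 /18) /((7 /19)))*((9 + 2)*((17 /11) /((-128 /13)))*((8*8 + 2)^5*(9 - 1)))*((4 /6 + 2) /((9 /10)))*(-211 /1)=174231284999200 /7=24890183571314.29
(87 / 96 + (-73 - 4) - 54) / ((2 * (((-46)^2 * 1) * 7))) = -181 / 41216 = -0.00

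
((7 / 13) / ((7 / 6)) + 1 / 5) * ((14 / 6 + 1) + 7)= 1333 / 195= 6.84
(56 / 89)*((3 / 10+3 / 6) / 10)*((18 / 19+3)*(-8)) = -2688 / 1691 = -1.59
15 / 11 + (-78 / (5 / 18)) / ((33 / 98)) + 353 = -26374 / 55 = -479.53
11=11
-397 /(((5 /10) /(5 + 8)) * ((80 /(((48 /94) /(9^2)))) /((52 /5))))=-268372 /31725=-8.46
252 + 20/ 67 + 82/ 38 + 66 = 407941/ 1273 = 320.46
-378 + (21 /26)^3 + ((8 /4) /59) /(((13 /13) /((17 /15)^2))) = -88062390497 /233321400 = -377.43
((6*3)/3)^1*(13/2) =39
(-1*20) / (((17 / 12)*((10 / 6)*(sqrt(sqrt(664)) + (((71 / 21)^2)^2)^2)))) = -144 / (17*(2^(3 / 4)*83^(1 / 4) + 645753531245761 / 37822859361)) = -0.00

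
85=85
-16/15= -1.07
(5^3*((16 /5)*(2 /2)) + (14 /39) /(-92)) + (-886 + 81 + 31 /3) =-236013 /598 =-394.67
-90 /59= -1.53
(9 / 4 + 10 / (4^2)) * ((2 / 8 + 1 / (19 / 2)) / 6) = 0.17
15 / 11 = 1.36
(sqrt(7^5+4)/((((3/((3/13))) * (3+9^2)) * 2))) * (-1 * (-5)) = 5 * sqrt(16811)/2184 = 0.30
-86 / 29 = -2.97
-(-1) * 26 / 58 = 0.45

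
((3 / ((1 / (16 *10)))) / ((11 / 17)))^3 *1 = 543338496000 / 1331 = 408218253.94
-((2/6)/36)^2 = -1/11664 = -0.00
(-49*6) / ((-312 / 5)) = 245 / 52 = 4.71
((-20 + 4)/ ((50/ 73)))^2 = 341056/ 625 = 545.69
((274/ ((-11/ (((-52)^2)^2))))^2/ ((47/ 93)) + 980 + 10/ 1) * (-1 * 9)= -3359335138813544050242/ 5687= -590704262144108326.05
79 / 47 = 1.68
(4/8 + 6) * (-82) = -533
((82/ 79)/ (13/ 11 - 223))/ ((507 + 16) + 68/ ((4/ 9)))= -451/ 65152880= -0.00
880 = 880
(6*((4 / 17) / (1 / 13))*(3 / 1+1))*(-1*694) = -50947.76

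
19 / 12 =1.58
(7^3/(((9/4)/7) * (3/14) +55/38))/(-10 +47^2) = 0.10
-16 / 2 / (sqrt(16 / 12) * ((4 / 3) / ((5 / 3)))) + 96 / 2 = 48 - 5 * sqrt(3) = 39.34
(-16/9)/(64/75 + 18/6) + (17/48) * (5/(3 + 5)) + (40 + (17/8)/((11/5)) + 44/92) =1156886321/28076928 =41.20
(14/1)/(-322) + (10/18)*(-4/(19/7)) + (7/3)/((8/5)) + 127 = 4014685/31464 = 127.60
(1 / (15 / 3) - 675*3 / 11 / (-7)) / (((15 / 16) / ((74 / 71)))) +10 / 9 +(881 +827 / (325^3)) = 1539685554949006 / 1689046734375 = 911.57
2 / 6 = 1 / 3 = 0.33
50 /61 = 0.82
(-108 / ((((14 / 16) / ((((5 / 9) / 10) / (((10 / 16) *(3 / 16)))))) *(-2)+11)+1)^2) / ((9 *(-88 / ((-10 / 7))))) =-327680 / 116119311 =-0.00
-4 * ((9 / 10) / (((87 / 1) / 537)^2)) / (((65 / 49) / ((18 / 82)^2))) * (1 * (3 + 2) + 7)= -27468877464 / 459459325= -59.79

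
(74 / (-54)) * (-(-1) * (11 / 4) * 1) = -407 / 108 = -3.77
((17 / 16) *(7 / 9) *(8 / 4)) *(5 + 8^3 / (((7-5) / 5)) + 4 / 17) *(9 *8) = 152943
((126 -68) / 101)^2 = 3364 / 10201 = 0.33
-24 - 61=-85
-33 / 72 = -11 / 24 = -0.46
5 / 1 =5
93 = 93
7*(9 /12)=21 /4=5.25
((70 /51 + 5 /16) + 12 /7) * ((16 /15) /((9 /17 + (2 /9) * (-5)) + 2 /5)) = -19417 /973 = -19.96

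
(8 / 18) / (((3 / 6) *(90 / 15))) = 4 / 27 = 0.15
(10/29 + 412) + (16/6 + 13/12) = 48267/116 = 416.09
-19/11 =-1.73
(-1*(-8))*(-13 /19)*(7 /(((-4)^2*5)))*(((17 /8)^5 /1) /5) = -129206987 /31129600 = -4.15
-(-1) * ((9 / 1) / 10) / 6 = 3 / 20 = 0.15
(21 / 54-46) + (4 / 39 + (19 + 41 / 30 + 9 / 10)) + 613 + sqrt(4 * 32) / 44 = 589.02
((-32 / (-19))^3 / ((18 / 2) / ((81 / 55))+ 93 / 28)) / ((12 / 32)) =22020096 / 16303843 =1.35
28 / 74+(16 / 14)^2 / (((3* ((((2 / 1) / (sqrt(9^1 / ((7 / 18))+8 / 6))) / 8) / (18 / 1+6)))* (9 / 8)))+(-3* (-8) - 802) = -28772 / 37+16384* sqrt(10794) / 9261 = -593.82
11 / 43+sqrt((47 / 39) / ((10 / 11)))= 11 / 43+sqrt(201630) / 390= 1.41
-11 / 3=-3.67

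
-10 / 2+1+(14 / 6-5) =-20 / 3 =-6.67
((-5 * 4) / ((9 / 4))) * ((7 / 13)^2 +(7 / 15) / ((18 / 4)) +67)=-24601376 / 41067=-599.05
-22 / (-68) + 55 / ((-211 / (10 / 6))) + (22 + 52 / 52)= 492619 / 21522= 22.89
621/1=621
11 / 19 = 0.58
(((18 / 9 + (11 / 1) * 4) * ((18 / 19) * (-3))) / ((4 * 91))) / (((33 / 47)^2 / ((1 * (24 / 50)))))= -1829052 / 5230225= -0.35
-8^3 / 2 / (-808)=32 / 101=0.32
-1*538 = -538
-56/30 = -28/15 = -1.87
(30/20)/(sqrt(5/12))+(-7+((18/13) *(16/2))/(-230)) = -10537/1495+3 *sqrt(15)/5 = -4.72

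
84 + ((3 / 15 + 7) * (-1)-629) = -2761 / 5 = -552.20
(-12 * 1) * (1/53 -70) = 44508/53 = 839.77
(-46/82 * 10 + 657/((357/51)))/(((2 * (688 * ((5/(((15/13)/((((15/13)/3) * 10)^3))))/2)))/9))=2687607/574000000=0.00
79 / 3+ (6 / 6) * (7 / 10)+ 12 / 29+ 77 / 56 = 100301 / 3480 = 28.82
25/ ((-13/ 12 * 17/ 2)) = -2.71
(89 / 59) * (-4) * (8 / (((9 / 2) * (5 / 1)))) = -2.15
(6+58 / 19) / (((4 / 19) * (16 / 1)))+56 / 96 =157 / 48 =3.27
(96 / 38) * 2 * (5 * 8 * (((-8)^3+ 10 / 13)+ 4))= -25320960 / 247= -102514.01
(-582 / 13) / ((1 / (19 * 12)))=-132696 / 13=-10207.38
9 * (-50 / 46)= -225 / 23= -9.78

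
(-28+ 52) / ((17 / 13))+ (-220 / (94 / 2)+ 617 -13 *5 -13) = 441585 / 799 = 552.67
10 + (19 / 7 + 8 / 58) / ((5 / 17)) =19993 / 1015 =19.70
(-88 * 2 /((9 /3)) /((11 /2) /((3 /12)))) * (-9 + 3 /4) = 22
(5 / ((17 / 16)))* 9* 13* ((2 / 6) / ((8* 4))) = 195 / 34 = 5.74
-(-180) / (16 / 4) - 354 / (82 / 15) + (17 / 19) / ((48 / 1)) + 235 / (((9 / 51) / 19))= 25281.93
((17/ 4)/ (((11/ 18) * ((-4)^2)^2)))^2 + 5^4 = 19824663409/ 31719424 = 625.00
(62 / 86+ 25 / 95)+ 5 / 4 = 7301 / 3268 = 2.23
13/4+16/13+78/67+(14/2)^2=190383/3484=54.64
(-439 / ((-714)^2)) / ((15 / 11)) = -4829 / 7646940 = -0.00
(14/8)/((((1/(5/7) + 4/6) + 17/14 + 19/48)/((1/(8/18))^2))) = 19845/8236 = 2.41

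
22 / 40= 0.55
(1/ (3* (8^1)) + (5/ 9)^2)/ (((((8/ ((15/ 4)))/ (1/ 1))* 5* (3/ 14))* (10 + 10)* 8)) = 1589/ 1658880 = 0.00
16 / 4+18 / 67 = 286 / 67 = 4.27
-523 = -523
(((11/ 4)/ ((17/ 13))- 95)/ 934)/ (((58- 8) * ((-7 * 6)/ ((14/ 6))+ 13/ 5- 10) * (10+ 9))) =6317/ 1532544560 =0.00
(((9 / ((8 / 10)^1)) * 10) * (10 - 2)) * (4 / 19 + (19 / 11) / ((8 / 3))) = 322875 / 418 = 772.43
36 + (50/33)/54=32101/891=36.03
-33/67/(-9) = 11/201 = 0.05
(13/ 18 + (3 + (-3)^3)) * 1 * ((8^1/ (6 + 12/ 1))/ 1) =-838/ 81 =-10.35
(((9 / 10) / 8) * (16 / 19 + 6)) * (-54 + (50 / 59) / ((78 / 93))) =-40.79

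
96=96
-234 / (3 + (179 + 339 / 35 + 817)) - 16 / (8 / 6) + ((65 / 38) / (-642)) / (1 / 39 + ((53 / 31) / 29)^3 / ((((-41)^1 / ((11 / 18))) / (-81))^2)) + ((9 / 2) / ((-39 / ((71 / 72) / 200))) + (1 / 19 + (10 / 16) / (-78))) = -7557087757012036871709429 / 614864813468391936195200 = -12.29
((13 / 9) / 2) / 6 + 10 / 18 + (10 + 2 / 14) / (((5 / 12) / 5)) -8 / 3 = 90511 / 756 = 119.72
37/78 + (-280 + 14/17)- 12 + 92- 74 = -361603/1326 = -272.70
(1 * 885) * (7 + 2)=7965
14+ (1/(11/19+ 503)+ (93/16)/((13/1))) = 138249/9568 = 14.45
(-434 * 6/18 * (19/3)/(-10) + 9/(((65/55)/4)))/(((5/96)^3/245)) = 344017895424/1625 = 211703320.26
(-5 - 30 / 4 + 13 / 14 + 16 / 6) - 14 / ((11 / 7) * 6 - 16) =-3272 / 483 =-6.77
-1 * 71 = -71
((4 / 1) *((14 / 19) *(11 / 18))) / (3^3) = 308 / 4617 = 0.07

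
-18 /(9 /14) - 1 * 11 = -39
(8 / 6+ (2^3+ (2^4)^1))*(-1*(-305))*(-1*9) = -69540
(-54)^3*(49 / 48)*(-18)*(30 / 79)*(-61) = -5294923830 / 79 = -67024352.28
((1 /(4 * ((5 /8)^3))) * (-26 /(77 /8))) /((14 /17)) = -3.36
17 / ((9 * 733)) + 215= 1418372 / 6597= 215.00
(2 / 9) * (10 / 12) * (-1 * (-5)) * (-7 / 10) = -35 / 54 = -0.65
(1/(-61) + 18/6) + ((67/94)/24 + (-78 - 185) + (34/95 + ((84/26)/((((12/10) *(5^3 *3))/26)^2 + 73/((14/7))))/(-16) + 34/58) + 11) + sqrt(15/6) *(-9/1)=-10681850072374973/43064475570960 - 9 *sqrt(10)/2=-262.27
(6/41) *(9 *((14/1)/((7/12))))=1296/41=31.61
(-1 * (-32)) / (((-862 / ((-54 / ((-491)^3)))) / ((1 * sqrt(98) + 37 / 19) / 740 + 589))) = -0.00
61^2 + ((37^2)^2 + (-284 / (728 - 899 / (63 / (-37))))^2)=11757573750694442 / 6261082129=1877882.05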